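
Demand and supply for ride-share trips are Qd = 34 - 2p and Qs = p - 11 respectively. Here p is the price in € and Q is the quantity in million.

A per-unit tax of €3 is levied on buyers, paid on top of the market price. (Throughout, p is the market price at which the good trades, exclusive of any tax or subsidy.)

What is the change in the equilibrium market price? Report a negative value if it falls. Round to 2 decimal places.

Before the shock: 34 - 2p = p - 11 ⇒ 45 = 3p ⇒ p = 15, Q = 4.
Since buyers pay the price plus the tax, the effective demand curve becomes Qd = 28 - 2p.
New equilibrium: 28 - 2p = p - 11 ⇒ 39 = 3p ⇒ p = 13, Q = 2.
Δp = 13 − 15 = -2.00.

-2.00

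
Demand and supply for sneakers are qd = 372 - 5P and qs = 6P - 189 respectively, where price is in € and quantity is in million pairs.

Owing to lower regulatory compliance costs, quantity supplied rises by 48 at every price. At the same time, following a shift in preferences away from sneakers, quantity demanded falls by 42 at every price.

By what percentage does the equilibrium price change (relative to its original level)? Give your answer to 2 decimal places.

Before the shock: 372 - 5P = 6P - 189 ⇒ 561 = 11P ⇒ P = 51, q = 117.
The new curves are qd = 330 - 5P (demand) and qs = 6P - 141 (supply).
Clearing the new market: 330 - 5P = 6P - 141, so P = 471/11 ≈ 42.8182 and q = 1275/11 ≈ 115.9091.
%ΔP = (42.8182 − 51) / 51 × 100 = -16.04%.

-16.04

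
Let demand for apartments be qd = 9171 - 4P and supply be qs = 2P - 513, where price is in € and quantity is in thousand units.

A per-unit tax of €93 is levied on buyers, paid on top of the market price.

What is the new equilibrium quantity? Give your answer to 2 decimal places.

Solve the original market: 9171 - 4P = 2P - 513, hence P = 1614 and q = 2715.
Since buyers pay the price plus the tax, the effective demand curve becomes qd = 8799 - 4P.
Equate the new curves: 8799 - 4P = 2P - 513, giving 9312 = 6P, P = 1552, q = 2591.

2591.00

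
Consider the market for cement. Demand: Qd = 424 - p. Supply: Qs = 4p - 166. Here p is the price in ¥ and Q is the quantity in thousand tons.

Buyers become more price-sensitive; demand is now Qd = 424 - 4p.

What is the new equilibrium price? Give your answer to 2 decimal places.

73.75

Before the shock: 424 - p = 4p - 166 ⇒ 590 = 5p ⇒ p = 118, Q = 306.
After the shift, demand is Qd = 424 - 4p and supply is Qs = 4p - 166.
Setting them equal: 424 - 4p = 4p - 166 → 590 = 8p, so p = 73.75 and Q = 129.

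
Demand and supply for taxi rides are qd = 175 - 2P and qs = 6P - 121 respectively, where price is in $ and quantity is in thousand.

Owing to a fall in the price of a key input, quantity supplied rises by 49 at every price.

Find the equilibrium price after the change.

Before the shock: 175 - 2P = 6P - 121 ⇒ 296 = 8P ⇒ P = 37, q = 101.
With the change applied: demand qd = 175 - 2P, supply qs = 6P - 72.
New equilibrium: 175 - 2P = 6P - 72 ⇒ 247 = 8P ⇒ P = 30.875, q = 113.25.

30.875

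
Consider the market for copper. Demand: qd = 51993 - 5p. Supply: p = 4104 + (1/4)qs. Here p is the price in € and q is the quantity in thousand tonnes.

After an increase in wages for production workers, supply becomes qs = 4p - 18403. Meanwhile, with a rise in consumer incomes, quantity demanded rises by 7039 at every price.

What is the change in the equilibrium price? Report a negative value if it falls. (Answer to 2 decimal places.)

+1002.89

Solve the original market: 51993 - 5p = 4p - 16416, hence p = 7601 and q = 13988.
The new curves are qd = 59032 - 5p (demand) and qs = 4p - 18403 (supply).
Equate the new curves: 59032 - 5p = 4p - 18403, giving 77435 = 9p, p = 77435/9 ≈ 8603.8889, q = 144113/9 ≈ 16012.5556.
Δp = 8603.8889 − 7601 = +1002.89.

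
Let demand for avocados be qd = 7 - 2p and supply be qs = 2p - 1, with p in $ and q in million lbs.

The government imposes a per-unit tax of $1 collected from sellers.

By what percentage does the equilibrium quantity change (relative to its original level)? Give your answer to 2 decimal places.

-33.33

Original equilibrium: 7 - 2p = 2p - 1 gives 8 = 4p, so p = 2 and q = 3.
Since sellers keep the price net of the tax, the effective supply curve becomes qs = 2p - 3.
Equate the new curves: 7 - 2p = 2p - 3, giving 10 = 4p, p = 2.5, q = 2.
%Δq = (2 − 3) / 3 × 100 = -33.33%.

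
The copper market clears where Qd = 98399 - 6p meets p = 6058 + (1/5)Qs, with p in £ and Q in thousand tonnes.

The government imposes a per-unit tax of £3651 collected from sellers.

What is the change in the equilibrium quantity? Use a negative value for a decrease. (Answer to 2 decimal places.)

-9957.27

Initially, 98399 - 6p = 5p - 30290, so 128689 = 11p and p = 11699, Q = 28205.
Since sellers keep the price net of the tax, the effective supply curve becomes Qs = 5p - 48545.
Clearing the new market: 98399 - 6p = 5p - 48545, so p = 146944/11 ≈ 13358.5455 and Q = 200725/11 ≈ 18247.7273.
ΔQ = 18247.7273 − 28205 = -9957.27.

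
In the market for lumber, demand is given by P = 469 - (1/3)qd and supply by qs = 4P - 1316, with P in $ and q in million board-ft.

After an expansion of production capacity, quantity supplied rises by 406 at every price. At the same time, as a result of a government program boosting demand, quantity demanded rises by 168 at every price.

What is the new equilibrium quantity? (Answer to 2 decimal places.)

Initially, 1407 - 3P = 4P - 1316, so 2723 = 7P and P = 389, q = 240.
The new curves are qd = 1575 - 3P (demand) and qs = 4P - 910 (supply).
Setting them equal: 1575 - 3P = 4P - 910 → 2485 = 7P, so P = 355 and q = 510.

510.00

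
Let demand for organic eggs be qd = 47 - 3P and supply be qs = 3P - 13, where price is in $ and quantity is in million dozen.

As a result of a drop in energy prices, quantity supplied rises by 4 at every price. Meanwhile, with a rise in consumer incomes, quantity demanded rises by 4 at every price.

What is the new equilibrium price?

10

Before the shock: 47 - 3P = 3P - 13 ⇒ 60 = 6P ⇒ P = 10, q = 17.
The new curves are qd = 51 - 3P (demand) and qs = 3P - 9 (supply).
Setting them equal: 51 - 3P = 3P - 9 → 60 = 6P, so P = 10 and q = 21.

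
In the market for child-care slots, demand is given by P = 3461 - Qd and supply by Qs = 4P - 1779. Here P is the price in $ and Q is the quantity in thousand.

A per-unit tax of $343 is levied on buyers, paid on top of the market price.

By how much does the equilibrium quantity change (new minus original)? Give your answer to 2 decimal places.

Solve the original market: 3461 - P = 4P - 1779, hence P = 1048 and Q = 2413.
Since buyers pay the price plus the tax, the effective demand curve becomes Qd = 3118 - P.
Setting them equal: 3118 - P = 4P - 1779 → 4897 = 5P, so P = 979.4 and Q = 2138.6.
ΔQ = 2138.6 − 2413 = -274.40.

-274.40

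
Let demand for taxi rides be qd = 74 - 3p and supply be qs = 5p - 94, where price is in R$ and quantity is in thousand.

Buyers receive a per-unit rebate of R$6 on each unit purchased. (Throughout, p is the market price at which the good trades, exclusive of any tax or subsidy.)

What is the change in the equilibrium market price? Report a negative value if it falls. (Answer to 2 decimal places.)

+2.25

Solve the original market: 74 - 3p = 5p - 94, hence p = 21 and q = 11.
Since buyers' out-of-pocket price is the market price minus the rebate, the effective demand curve becomes qd = 92 - 3p.
Equate the new curves: 92 - 3p = 5p - 94, giving 186 = 8p, p = 23.25, q = 22.25.
Δp = 23.25 − 21 = +2.25.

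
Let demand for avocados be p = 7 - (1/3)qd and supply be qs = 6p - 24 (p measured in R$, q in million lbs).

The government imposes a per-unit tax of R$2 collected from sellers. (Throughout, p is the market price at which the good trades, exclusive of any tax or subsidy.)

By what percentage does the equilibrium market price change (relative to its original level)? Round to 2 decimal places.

Before the shock: 21 - 3p = 6p - 24 ⇒ 45 = 9p ⇒ p = 5, q = 6.
Since sellers keep the price net of the tax, the effective supply curve becomes qs = 6p - 36.
Clearing the new market: 21 - 3p = 6p - 36, so p = 19/3 ≈ 6.3333 and q = 2.
%Δp = (6.3333 − 5) / 5 × 100 = +26.67%.

+26.67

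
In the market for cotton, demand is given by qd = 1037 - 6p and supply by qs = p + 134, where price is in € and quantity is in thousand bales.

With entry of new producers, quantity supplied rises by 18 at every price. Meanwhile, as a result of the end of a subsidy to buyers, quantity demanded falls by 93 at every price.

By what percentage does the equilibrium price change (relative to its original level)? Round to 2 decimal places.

Original equilibrium: 1037 - 6p = p + 134 gives 903 = 7p, so p = 129 and q = 263.
The shock moves the curves to qd = 944 - 6p and qs = p + 152.
Setting them equal: 944 - 6p = p + 152 → 792 = 7p, so p = 792/7 ≈ 113.1429 and q = 1856/7 ≈ 265.1429.
%Δp = (113.1429 − 129) / 129 × 100 = -12.29%.

-12.29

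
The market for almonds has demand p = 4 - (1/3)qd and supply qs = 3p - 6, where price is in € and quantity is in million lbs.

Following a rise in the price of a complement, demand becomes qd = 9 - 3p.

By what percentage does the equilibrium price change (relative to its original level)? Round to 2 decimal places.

-16.67

Initially, 12 - 3p = 3p - 6, so 18 = 6p and p = 3, q = 3.
After the shift, demand is qd = 9 - 3p and supply is qs = 3p - 6.
Clearing the new market: 9 - 3p = 3p - 6, so p = 2.5 and q = 1.5.
%Δp = (2.5 − 3) / 3 × 100 = -16.67%.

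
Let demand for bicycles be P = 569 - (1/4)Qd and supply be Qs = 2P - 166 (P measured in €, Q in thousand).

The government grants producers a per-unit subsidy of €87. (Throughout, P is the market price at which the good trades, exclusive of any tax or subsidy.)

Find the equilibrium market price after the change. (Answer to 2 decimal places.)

378.00

Before the shock: 2276 - 4P = 2P - 166 ⇒ 2442 = 6P ⇒ P = 407, Q = 648.
Since sellers receive the price plus the subsidy, the effective supply curve becomes Qs = 2P + 8.
Setting them equal: 2276 - 4P = 2P + 8 → 2268 = 6P, so P = 378 and Q = 764.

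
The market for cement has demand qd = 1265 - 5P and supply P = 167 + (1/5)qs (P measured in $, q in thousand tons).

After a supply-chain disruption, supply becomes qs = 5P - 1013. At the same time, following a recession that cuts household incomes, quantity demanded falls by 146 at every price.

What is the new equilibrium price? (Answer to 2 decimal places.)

213.20

Original equilibrium: 1265 - 5P = 5P - 835 gives 2100 = 10P, so P = 210 and q = 215.
With the change applied: demand qd = 1119 - 5P, supply qs = 5P - 1013.
Clearing the new market: 1119 - 5P = 5P - 1013, so P = 213.2 and q = 53.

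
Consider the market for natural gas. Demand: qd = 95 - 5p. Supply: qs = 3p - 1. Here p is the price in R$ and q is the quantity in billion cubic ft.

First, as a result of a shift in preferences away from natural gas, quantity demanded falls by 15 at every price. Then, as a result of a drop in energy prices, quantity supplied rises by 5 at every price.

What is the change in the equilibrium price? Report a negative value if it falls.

-2.5

Solve the original market: 95 - 5p = 3p - 1, hence p = 12 and q = 35.
The new curves are qd = 80 - 5p (demand) and qs = 3p + 4 (supply).
Setting them equal: 80 - 5p = 3p + 4 → 76 = 8p, so p = 9.5 and q = 32.5.
Δp = 9.5 − 12 = -2.5.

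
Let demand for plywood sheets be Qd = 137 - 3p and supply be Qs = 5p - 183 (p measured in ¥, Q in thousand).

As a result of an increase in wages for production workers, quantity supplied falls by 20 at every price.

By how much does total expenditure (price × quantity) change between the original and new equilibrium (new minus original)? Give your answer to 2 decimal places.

Before the shock: 137 - 3p = 5p - 183 ⇒ 320 = 8p ⇒ p = 40, Q = 17.
With the change applied: demand Qd = 137 - 3p, supply Qs = 5p - 203.
Setting them equal: 137 - 3p = 5p - 203 → 340 = 8p, so p = 42.5 and Q = 9.5.
Expenditure moves from 40×17 = 680 to 42.5×9.5 = 403.75; change = -276.25.

-276.25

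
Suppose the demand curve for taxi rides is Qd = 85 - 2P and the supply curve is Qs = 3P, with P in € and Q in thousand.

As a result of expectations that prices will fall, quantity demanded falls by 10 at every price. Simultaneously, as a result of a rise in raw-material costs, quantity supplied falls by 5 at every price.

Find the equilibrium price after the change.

16

Initially, 85 - 2P = 3P, so 85 = 5P and P = 17, Q = 51.
With the change applied: demand Qd = 75 - 2P, supply Qs = 3P - 5.
Equate the new curves: 75 - 2P = 3P - 5, giving 80 = 5P, P = 16, Q = 43.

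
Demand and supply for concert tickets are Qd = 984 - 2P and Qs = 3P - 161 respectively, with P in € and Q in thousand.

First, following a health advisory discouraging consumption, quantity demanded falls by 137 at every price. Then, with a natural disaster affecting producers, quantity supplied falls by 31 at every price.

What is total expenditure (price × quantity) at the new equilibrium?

Solve the original market: 984 - 2P = 3P - 161, hence P = 229 and Q = 526.
With the change applied: demand Qd = 847 - 2P, supply Qs = 3P - 192.
Clearing the new market: 847 - 2P = 3P - 192, so P = 207.8 and Q = 431.4.
New expenditure = 207.8 × 431.4 = 89644.92.

89644.92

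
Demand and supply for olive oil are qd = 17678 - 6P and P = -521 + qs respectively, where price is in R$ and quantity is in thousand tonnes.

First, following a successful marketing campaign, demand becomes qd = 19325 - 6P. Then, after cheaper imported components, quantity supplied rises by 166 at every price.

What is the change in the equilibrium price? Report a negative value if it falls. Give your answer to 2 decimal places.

+211.57

Original equilibrium: 17678 - 6P = P + 521 gives 17157 = 7P, so P = 2451 and q = 2972.
The shock moves the curves to qd = 19325 - 6P and qs = P + 687.
New equilibrium: 19325 - 6P = P + 687 ⇒ 18638 = 7P ⇒ P = 18638/7 ≈ 2662.5714, q = 23447/7 ≈ 3349.5714.
ΔP = 2662.5714 − 2451 = +211.57.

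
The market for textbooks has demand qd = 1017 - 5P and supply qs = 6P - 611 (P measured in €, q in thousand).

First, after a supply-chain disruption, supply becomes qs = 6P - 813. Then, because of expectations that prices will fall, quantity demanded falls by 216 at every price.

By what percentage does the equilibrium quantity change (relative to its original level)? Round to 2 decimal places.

-75.68

Before the shock: 1017 - 5P = 6P - 611 ⇒ 1628 = 11P ⇒ P = 148, q = 277.
After the shift, demand is qd = 801 - 5P and supply is qs = 6P - 813.
Equate the new curves: 801 - 5P = 6P - 813, giving 1614 = 11P, P = 1614/11 ≈ 146.7273, q = 741/11 ≈ 67.3636.
%Δq = (67.3636 − 277) / 277 × 100 = -75.68%.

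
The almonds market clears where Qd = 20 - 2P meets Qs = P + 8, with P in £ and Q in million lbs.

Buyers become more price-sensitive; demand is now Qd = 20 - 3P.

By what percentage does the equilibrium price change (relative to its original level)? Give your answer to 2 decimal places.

-25.00

Original equilibrium: 20 - 2P = P + 8 gives 12 = 3P, so P = 4 and Q = 12.
The shock moves the curves to Qd = 20 - 3P and Qs = P + 8.
Clearing the new market: 20 - 3P = P + 8, so P = 3 and Q = 11.
%ΔP = (3 − 4) / 4 × 100 = -25.00%.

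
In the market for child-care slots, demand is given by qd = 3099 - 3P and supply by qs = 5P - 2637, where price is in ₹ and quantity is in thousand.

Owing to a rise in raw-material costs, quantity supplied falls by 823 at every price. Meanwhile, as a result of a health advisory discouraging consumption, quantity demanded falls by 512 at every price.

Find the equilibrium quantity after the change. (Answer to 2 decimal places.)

319.38

Initially, 3099 - 3P = 5P - 2637, so 5736 = 8P and P = 717, q = 948.
The shock moves the curves to qd = 2587 - 3P and qs = 5P - 3460.
New equilibrium: 2587 - 3P = 5P - 3460 ⇒ 6047 = 8P ⇒ P = 755.875, q = 319.375.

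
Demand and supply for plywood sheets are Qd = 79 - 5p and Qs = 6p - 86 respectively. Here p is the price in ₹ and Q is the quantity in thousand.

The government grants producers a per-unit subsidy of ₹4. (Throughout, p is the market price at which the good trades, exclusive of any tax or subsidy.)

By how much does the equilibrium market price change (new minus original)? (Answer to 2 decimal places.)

Solve the original market: 79 - 5p = 6p - 86, hence p = 15 and Q = 4.
Since sellers receive the price plus the subsidy, the effective supply curve becomes Qs = 6p - 62.
New equilibrium: 79 - 5p = 6p - 62 ⇒ 141 = 11p ⇒ p = 141/11 ≈ 12.8182, Q = 164/11 ≈ 14.9091.
Δp = 12.8182 − 15 = -2.18.

-2.18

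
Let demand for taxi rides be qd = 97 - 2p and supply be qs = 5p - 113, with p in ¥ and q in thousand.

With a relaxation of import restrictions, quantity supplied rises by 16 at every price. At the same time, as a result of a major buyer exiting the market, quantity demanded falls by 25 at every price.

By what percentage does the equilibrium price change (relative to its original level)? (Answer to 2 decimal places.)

Original equilibrium: 97 - 2p = 5p - 113 gives 210 = 7p, so p = 30 and q = 37.
The new curves are qd = 72 - 2p (demand) and qs = 5p - 97 (supply).
Equate the new curves: 72 - 2p = 5p - 97, giving 169 = 7p, p = 169/7 ≈ 24.1429, q = 166/7 ≈ 23.7143.
%Δp = (24.1429 − 30) / 30 × 100 = -19.52%.

-19.52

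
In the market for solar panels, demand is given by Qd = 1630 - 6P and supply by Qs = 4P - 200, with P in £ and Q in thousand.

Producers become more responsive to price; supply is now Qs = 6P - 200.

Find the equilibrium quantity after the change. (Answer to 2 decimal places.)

715.00

Solve the original market: 1630 - 6P = 4P - 200, hence P = 183 and Q = 532.
After the shift, demand is Qd = 1630 - 6P and supply is Qs = 6P - 200.
Setting them equal: 1630 - 6P = 6P - 200 → 1830 = 12P, so P = 152.5 and Q = 715.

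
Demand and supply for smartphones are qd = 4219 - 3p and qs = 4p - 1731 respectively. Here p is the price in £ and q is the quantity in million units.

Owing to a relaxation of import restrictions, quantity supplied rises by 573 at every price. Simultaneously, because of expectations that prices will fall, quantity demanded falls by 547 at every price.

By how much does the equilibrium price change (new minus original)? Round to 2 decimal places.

-160.00

Original equilibrium: 4219 - 3p = 4p - 1731 gives 5950 = 7p, so p = 850 and q = 1669.
After the shift, demand is qd = 3672 - 3p and supply is qs = 4p - 1158.
Setting them equal: 3672 - 3p = 4p - 1158 → 4830 = 7p, so p = 690 and q = 1602.
Δp = 690 − 850 = -160.00.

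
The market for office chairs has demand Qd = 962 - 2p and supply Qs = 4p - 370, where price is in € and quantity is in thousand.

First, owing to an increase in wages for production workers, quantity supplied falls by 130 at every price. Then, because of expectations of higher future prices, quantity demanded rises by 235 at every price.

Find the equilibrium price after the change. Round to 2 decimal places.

Before the shock: 962 - 2p = 4p - 370 ⇒ 1332 = 6p ⇒ p = 222, Q = 518.
With the change applied: demand Qd = 1197 - 2p, supply Qs = 4p - 500.
Clearing the new market: 1197 - 2p = 4p - 500, so p = 1697/6 ≈ 282.8333 and Q = 1894/3 ≈ 631.3333.

282.83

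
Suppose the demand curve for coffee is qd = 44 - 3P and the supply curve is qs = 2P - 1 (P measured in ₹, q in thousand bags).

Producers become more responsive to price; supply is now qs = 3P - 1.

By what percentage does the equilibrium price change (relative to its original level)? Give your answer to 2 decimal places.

-16.67

Before the shock: 44 - 3P = 2P - 1 ⇒ 45 = 5P ⇒ P = 9, q = 17.
The shock moves the curves to qd = 44 - 3P and qs = 3P - 1.
Equate the new curves: 44 - 3P = 3P - 1, giving 45 = 6P, P = 7.5, q = 21.5.
%ΔP = (7.5 − 9) / 9 × 100 = -16.67%.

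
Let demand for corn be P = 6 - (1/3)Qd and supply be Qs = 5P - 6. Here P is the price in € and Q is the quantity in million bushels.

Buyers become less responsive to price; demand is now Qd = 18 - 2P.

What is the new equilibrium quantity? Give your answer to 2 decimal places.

11.14

Solve the original market: 18 - 3P = 5P - 6, hence P = 3 and Q = 9.
With the change applied: demand Qd = 18 - 2P, supply Qs = 5P - 6.
Equate the new curves: 18 - 2P = 5P - 6, giving 24 = 7P, P = 24/7 ≈ 3.4286, Q = 78/7 ≈ 11.1429.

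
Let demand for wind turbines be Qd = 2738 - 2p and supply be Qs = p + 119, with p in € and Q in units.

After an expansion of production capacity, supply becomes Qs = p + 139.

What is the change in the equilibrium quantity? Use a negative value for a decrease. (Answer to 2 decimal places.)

+13.33

Solve the original market: 2738 - 2p = p + 119, hence p = 873 and Q = 992.
The new curves are Qd = 2738 - 2p (demand) and Qs = p + 139 (supply).
Clearing the new market: 2738 - 2p = p + 139, so p = 2599/3 ≈ 866.3333 and Q = 3016/3 ≈ 1005.3333.
ΔQ = 1005.3333 − 992 = +13.33.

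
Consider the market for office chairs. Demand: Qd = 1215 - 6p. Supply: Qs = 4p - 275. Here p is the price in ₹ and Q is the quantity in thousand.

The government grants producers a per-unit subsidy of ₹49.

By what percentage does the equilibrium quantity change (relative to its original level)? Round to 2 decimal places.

+36.64

Solve the original market: 1215 - 6p = 4p - 275, hence p = 149 and Q = 321.
Since sellers receive the price plus the subsidy, the effective supply curve becomes Qs = 4p - 79.
Equate the new curves: 1215 - 6p = 4p - 79, giving 1294 = 10p, p = 129.4, Q = 438.6.
%ΔQ = (438.6 − 321) / 321 × 100 = +36.64%.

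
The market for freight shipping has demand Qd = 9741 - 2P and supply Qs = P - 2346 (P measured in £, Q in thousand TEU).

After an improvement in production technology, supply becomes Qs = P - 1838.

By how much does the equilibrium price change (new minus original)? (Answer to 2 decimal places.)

Original equilibrium: 9741 - 2P = P - 2346 gives 12087 = 3P, so P = 4029 and Q = 1683.
The shock moves the curves to Qd = 9741 - 2P and Qs = P - 1838.
Clearing the new market: 9741 - 2P = P - 1838, so P = 11579/3 ≈ 3859.6667 and Q = 6065/3 ≈ 2021.6667.
ΔP = 3859.6667 − 4029 = -169.33.

-169.33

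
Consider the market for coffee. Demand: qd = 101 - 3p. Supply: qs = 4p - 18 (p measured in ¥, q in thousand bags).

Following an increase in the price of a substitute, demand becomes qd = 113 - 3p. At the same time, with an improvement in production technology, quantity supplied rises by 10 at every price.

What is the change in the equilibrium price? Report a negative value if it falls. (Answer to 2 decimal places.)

Original equilibrium: 101 - 3p = 4p - 18 gives 119 = 7p, so p = 17 and q = 50.
The shock moves the curves to qd = 113 - 3p and qs = 4p - 8.
Equate the new curves: 113 - 3p = 4p - 8, giving 121 = 7p, p = 121/7 ≈ 17.2857, q = 428/7 ≈ 61.1429.
Δp = 17.2857 − 17 = +0.29.

+0.29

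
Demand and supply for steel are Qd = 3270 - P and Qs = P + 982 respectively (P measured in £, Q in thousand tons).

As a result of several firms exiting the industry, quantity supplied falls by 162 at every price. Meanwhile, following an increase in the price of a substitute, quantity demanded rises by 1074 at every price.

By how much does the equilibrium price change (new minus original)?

+618

Before the shock: 3270 - P = P + 982 ⇒ 2288 = 2P ⇒ P = 1144, Q = 2126.
The new curves are Qd = 4344 - P (demand) and Qs = P + 820 (supply).
New equilibrium: 4344 - P = P + 820 ⇒ 3524 = 2P ⇒ P = 1762, Q = 2582.
ΔP = 1762 − 1144 = +618.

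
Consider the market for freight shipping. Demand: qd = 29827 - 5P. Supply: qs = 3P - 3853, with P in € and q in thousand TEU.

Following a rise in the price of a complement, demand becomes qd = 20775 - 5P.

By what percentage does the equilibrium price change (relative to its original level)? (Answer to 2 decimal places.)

Before the shock: 29827 - 5P = 3P - 3853 ⇒ 33680 = 8P ⇒ P = 4210, q = 8777.
The new curves are qd = 20775 - 5P (demand) and qs = 3P - 3853 (supply).
New equilibrium: 20775 - 5P = 3P - 3853 ⇒ 24628 = 8P ⇒ P = 3078.5, q = 5382.5.
%ΔP = (3078.5 − 4210) / 4210 × 100 = -26.88%.

-26.88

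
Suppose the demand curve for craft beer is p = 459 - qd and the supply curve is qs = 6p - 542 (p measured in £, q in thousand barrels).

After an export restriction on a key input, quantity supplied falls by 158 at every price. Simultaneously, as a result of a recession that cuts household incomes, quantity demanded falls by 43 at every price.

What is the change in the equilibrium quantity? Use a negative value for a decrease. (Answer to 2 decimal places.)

Solve the original market: 459 - p = 6p - 542, hence p = 143 and q = 316.
The new curves are qd = 416 - p (demand) and qs = 6p - 700 (supply).
New equilibrium: 416 - p = 6p - 700 ⇒ 1116 = 7p ⇒ p = 1116/7 ≈ 159.4286, q = 1796/7 ≈ 256.5714.
Δq = 256.5714 − 316 = -59.43.

-59.43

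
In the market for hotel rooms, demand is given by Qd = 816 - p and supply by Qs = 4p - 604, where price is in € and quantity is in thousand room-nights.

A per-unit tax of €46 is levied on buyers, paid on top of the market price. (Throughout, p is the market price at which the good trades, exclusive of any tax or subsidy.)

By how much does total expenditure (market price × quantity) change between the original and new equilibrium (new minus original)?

Before the shock: 816 - p = 4p - 604 ⇒ 1420 = 5p ⇒ p = 284, Q = 532.
Since buyers pay the price plus the tax, the effective demand curve becomes Qd = 770 - p.
New equilibrium: 770 - p = 4p - 604 ⇒ 1374 = 5p ⇒ p = 274.8, Q = 495.2.
Expenditure moves from 284×532 = 151088 to 274.8×495.2 = 136080.96; change = -15007.04.

-15007.04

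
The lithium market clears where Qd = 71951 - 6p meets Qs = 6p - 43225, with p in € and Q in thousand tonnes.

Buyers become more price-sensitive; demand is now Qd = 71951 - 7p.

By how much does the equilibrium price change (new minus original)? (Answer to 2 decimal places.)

Initially, 71951 - 6p = 6p - 43225, so 115176 = 12p and p = 9598, Q = 14363.
The shock moves the curves to Qd = 71951 - 7p and Qs = 6p - 43225.
Clearing the new market: 71951 - 7p = 6p - 43225, so p = 115176/13 ≈ 8859.6923 and Q = 129131/13 ≈ 9933.1538.
Δp = 8859.6923 − 9598 = -738.31.

-738.31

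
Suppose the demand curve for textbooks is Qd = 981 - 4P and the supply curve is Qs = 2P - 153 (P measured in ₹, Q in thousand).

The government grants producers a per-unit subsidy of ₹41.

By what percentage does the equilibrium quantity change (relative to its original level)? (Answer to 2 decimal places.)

Initially, 981 - 4P = 2P - 153, so 1134 = 6P and P = 189, Q = 225.
Since sellers receive the price plus the subsidy, the effective supply curve becomes Qs = 2P - 71.
Clearing the new market: 981 - 4P = 2P - 71, so P = 526/3 ≈ 175.3333 and Q = 839/3 ≈ 279.6667.
%ΔQ = (279.6667 − 225) / 225 × 100 = +24.30%.

+24.30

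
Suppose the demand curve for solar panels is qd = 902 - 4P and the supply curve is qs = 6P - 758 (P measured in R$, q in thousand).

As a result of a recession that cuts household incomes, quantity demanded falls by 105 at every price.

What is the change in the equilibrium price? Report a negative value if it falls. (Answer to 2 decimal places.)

-10.50

Solve the original market: 902 - 4P = 6P - 758, hence P = 166 and q = 238.
The shock moves the curves to qd = 797 - 4P and qs = 6P - 758.
Equate the new curves: 797 - 4P = 6P - 758, giving 1555 = 10P, P = 155.5, q = 175.
ΔP = 155.5 − 166 = -10.50.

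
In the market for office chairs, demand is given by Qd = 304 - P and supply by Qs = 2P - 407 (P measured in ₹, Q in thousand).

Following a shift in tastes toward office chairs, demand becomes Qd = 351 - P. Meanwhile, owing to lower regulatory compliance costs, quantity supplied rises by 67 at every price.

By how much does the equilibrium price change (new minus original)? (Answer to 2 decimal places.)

-6.67

Original equilibrium: 304 - P = 2P - 407 gives 711 = 3P, so P = 237 and Q = 67.
The new curves are Qd = 351 - P (demand) and Qs = 2P - 340 (supply).
Equate the new curves: 351 - P = 2P - 340, giving 691 = 3P, P = 691/3 ≈ 230.3333, Q = 362/3 ≈ 120.6667.
ΔP = 230.3333 − 237 = -6.67.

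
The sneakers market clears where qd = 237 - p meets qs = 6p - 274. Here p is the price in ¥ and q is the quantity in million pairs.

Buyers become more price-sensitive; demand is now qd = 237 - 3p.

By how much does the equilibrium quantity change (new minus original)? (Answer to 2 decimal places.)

Original equilibrium: 237 - p = 6p - 274 gives 511 = 7p, so p = 73 and q = 164.
With the change applied: demand qd = 237 - 3p, supply qs = 6p - 274.
Setting them equal: 237 - 3p = 6p - 274 → 511 = 9p, so p = 511/9 ≈ 56.7778 and q = 200/3 ≈ 66.6667.
Δq = 66.6667 − 164 = -97.33.

-97.33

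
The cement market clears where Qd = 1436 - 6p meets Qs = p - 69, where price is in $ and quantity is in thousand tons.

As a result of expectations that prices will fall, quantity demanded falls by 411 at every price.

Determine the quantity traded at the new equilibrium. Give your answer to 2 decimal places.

Solve the original market: 1436 - 6p = p - 69, hence p = 215 and Q = 146.
The shock moves the curves to Qd = 1025 - 6p and Qs = p - 69.
New equilibrium: 1025 - 6p = p - 69 ⇒ 1094 = 7p ⇒ p = 1094/7 ≈ 156.2857, Q = 611/7 ≈ 87.2857.

87.29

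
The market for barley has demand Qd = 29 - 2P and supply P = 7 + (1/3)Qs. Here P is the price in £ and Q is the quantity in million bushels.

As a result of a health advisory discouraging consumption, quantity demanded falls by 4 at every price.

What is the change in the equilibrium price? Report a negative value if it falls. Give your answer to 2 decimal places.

-0.80

Solve the original market: 29 - 2P = 3P - 21, hence P = 10 and Q = 9.
With the change applied: demand Qd = 25 - 2P, supply Qs = 3P - 21.
New equilibrium: 25 - 2P = 3P - 21 ⇒ 46 = 5P ⇒ P = 9.2, Q = 6.6.
ΔP = 9.2 − 10 = -0.80.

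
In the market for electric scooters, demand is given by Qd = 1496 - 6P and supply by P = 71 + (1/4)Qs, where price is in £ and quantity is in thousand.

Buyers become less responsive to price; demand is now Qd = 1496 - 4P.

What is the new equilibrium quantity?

Before the shock: 1496 - 6P = 4P - 284 ⇒ 1780 = 10P ⇒ P = 178, Q = 428.
The shock moves the curves to Qd = 1496 - 4P and Qs = 4P - 284.
Clearing the new market: 1496 - 4P = 4P - 284, so P = 222.5 and Q = 606.

606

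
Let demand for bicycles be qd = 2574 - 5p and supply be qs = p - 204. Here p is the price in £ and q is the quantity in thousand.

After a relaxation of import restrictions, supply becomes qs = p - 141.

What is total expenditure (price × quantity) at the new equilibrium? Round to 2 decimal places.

140953.75

Original equilibrium: 2574 - 5p = p - 204 gives 2778 = 6p, so p = 463 and q = 259.
With the change applied: demand qd = 2574 - 5p, supply qs = p - 141.
Clearing the new market: 2574 - 5p = p - 141, so p = 452.5 and q = 311.5.
New expenditure = 452.5 × 311.5 = 140953.75.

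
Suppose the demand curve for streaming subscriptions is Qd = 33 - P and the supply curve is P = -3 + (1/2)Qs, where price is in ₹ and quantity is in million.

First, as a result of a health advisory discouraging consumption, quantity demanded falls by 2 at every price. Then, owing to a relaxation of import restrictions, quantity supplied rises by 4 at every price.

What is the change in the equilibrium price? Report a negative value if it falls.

-2

Initially, 33 - P = 2P + 6, so 27 = 3P and P = 9, Q = 24.
After the shift, demand is Qd = 31 - P and supply is Qs = 2P + 10.
Clearing the new market: 31 - P = 2P + 10, so P = 7 and Q = 24.
ΔP = 7 − 9 = -2.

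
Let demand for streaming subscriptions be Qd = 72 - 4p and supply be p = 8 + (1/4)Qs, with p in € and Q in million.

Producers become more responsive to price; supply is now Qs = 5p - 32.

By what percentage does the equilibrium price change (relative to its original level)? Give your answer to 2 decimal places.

-11.11

Before the shock: 72 - 4p = 4p - 32 ⇒ 104 = 8p ⇒ p = 13, Q = 20.
After the shift, demand is Qd = 72 - 4p and supply is Qs = 5p - 32.
Clearing the new market: 72 - 4p = 5p - 32, so p = 104/9 ≈ 11.5556 and Q = 232/9 ≈ 25.7778.
%Δp = (11.5556 − 13) / 13 × 100 = -11.11%.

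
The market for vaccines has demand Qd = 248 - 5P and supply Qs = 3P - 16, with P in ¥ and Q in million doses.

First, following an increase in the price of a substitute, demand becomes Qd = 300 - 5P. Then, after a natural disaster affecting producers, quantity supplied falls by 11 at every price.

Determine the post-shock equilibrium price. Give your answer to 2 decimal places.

Initially, 248 - 5P = 3P - 16, so 264 = 8P and P = 33, Q = 83.
The new curves are Qd = 300 - 5P (demand) and Qs = 3P - 27 (supply).
New equilibrium: 300 - 5P = 3P - 27 ⇒ 327 = 8P ⇒ P = 40.875, Q = 95.625.

40.88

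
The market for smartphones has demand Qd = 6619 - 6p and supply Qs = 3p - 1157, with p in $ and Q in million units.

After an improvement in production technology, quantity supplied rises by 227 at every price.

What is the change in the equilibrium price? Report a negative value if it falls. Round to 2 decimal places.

-25.22

Before the shock: 6619 - 6p = 3p - 1157 ⇒ 7776 = 9p ⇒ p = 864, Q = 1435.
The shock moves the curves to Qd = 6619 - 6p and Qs = 3p - 930.
Setting them equal: 6619 - 6p = 3p - 930 → 7549 = 9p, so p = 7549/9 ≈ 838.7778 and Q = 4759/3 ≈ 1586.3333.
Δp = 838.7778 − 864 = -25.22.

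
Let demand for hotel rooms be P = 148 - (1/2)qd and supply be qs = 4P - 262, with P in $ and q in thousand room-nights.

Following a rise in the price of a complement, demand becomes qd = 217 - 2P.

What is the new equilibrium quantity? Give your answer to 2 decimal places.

57.33

Original equilibrium: 296 - 2P = 4P - 262 gives 558 = 6P, so P = 93 and q = 110.
With the change applied: demand qd = 217 - 2P, supply qs = 4P - 262.
Setting them equal: 217 - 2P = 4P - 262 → 479 = 6P, so P = 479/6 ≈ 79.8333 and q = 172/3 ≈ 57.3333.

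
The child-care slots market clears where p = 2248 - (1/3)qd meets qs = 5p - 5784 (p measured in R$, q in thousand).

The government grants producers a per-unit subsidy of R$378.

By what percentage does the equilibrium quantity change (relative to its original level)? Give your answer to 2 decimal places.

+34.64

Original equilibrium: 6744 - 3p = 5p - 5784 gives 12528 = 8p, so p = 1566 and q = 2046.
Since sellers receive the price plus the subsidy, the effective supply curve becomes qs = 5p - 3894.
Setting them equal: 6744 - 3p = 5p - 3894 → 10638 = 8p, so p = 1329.75 and q = 2754.75.
%Δq = (2754.75 − 2046) / 2046 × 100 = +34.64%.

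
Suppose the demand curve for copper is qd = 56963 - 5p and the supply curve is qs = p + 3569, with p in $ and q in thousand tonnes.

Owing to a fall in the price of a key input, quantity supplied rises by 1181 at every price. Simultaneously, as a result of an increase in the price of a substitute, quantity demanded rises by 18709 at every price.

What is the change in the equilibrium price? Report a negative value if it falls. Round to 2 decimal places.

+2921.33

Before the shock: 56963 - 5p = p + 3569 ⇒ 53394 = 6p ⇒ p = 8899, q = 12468.
With the change applied: demand qd = 75672 - 5p, supply qs = p + 4750.
Setting them equal: 75672 - 5p = p + 4750 → 70922 = 6p, so p = 35461/3 ≈ 11820.3333 and q = 49711/3 ≈ 16570.3333.
Δp = 11820.3333 − 8899 = +2921.33.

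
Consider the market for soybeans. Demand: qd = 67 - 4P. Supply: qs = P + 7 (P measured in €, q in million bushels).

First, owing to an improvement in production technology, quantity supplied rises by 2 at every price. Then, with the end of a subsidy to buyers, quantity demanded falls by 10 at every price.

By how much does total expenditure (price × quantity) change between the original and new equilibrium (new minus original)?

-49.44

Initially, 67 - 4P = P + 7, so 60 = 5P and P = 12, q = 19.
The shock moves the curves to qd = 57 - 4P and qs = P + 9.
Setting them equal: 57 - 4P = P + 9 → 48 = 5P, so P = 9.6 and q = 18.6.
Expenditure moves from 12×19 = 228 to 9.6×18.6 = 178.56; change = -49.44.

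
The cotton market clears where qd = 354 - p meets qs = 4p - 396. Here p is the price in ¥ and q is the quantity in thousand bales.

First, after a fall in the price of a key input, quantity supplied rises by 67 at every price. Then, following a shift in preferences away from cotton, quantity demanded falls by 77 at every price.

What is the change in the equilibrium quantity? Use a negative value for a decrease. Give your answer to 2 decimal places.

-48.20

Initially, 354 - p = 4p - 396, so 750 = 5p and p = 150, q = 204.
After the shift, demand is qd = 277 - p and supply is qs = 4p - 329.
New equilibrium: 277 - p = 4p - 329 ⇒ 606 = 5p ⇒ p = 121.2, q = 155.8.
Δq = 155.8 − 204 = -48.20.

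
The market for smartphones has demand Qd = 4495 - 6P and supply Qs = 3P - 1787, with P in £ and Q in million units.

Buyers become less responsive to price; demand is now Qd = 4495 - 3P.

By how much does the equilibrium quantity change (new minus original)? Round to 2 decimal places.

+1047.00

Original equilibrium: 4495 - 6P = 3P - 1787 gives 6282 = 9P, so P = 698 and Q = 307.
The shock moves the curves to Qd = 4495 - 3P and Qs = 3P - 1787.
Clearing the new market: 4495 - 3P = 3P - 1787, so P = 1047 and Q = 1354.
ΔQ = 1354 − 307 = +1047.00.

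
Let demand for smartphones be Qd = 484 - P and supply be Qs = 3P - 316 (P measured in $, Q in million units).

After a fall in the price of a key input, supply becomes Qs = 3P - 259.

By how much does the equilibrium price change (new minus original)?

-14.25

Initially, 484 - P = 3P - 316, so 800 = 4P and P = 200, Q = 284.
With the change applied: demand Qd = 484 - P, supply Qs = 3P - 259.
Setting them equal: 484 - P = 3P - 259 → 743 = 4P, so P = 185.75 and Q = 298.25.
ΔP = 185.75 − 200 = -14.25.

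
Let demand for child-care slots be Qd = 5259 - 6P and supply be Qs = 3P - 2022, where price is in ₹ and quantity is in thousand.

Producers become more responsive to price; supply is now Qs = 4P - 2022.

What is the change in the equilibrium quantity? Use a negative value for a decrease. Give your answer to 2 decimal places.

+485.40

Original equilibrium: 5259 - 6P = 3P - 2022 gives 7281 = 9P, so P = 809 and Q = 405.
The shock moves the curves to Qd = 5259 - 6P and Qs = 4P - 2022.
New equilibrium: 5259 - 6P = 4P - 2022 ⇒ 7281 = 10P ⇒ P = 728.1, Q = 890.4.
ΔQ = 890.4 − 405 = +485.40.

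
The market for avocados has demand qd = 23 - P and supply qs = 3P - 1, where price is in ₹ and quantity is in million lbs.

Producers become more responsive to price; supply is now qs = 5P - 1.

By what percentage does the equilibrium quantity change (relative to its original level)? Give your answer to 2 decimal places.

+11.76

Original equilibrium: 23 - P = 3P - 1 gives 24 = 4P, so P = 6 and q = 17.
The new curves are qd = 23 - P (demand) and qs = 5P - 1 (supply).
Equate the new curves: 23 - P = 5P - 1, giving 24 = 6P, P = 4, q = 19.
%Δq = (19 − 17) / 17 × 100 = +11.76%.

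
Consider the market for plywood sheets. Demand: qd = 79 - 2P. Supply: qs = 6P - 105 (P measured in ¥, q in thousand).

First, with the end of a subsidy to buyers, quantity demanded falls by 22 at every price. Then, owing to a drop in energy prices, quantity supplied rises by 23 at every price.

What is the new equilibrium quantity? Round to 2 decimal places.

Before the shock: 79 - 2P = 6P - 105 ⇒ 184 = 8P ⇒ P = 23, q = 33.
The shock moves the curves to qd = 57 - 2P and qs = 6P - 82.
Setting them equal: 57 - 2P = 6P - 82 → 139 = 8P, so P = 17.375 and q = 22.25.

22.25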